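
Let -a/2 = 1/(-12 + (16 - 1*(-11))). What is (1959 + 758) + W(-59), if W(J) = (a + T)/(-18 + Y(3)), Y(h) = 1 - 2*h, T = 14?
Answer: 937157/345 ≈ 2716.4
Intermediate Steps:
a = -2/15 (a = -2/(-12 + (16 - 1*(-11))) = -2/(-12 + (16 + 11)) = -2/(-12 + 27) = -2/15 ≈ -0.13333)
W(J) = -208/345 (W(J) = (-2/15 + 14)/(-18 + (1 - 2*3)) = 208/(15*(-18 + (1 - 6))) = 208/(15*(-18 - 5)) = (208/15)/(-23) = (208/15)*(-1/23) = -208/345)
(1959 + 758) + W(-59) = (1959 + 758) - 208/345 = 2717 - 208/345 = 937157/345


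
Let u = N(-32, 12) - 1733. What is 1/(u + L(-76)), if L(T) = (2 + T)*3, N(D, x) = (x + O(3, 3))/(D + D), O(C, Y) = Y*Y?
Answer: -64/125141 ≈ -0.00051142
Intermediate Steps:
O(C, Y) = Y**2
N(D, x) = (9 + x)/(2*D) (N(D, x) = (x + 3**2)/(D + D) = (x + 9)/((2*D)) = (9 + x)*(1/(2*D)) = (9 + x)/(2*D))
u = -110933/64 (u = (1/2)*(9 + 12)/(-32) - 1733 = (1/2)*(-1/32)*21 - 1733 = -21/64 - 1733 = -110933/64 ≈ -1733.3)
L(T) = 6 + 3*T
1/(u + L(-76)) = 1/(-110933/64 + (6 + 3*(-76))) = 1/(-110933/64 + (6 - 228)) = 1/(-110933/64 - 222) = 1/(-125141/64) = -64/125141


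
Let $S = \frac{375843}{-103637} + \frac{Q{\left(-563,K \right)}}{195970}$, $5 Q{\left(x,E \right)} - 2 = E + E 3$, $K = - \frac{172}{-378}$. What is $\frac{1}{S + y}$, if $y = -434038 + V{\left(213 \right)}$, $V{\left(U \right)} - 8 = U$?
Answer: $- \frac{9596353515525}{4163096094499751443} \approx -2.3051 \cdot 10^{-6}$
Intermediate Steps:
$V{\left(U \right)} = 8 + U$
$K = \frac{86}{189}$ ($K = \left(-172\right) \left(- \frac{1}{378}\right) = \frac{86}{189} \approx 0.45503$)
$Q{\left(x,E \right)} = \frac{2}{5} + \frac{4 E}{5}$ ($Q{\left(x,E \right)} = \frac{2}{5} + \frac{E + E 3}{5} = \frac{2}{5} + \frac{E + 3 E}{5} = \frac{2}{5} + \frac{4 E}{5}$)
$y = -433817$ ($y = -434038 + \left(8 + 213\right) = -434038 + 221 = -433817$)
$S = - \frac{34801455242518}{9596353515525}$ ($S = \frac{375843}{-103637} + \frac{\frac{2}{5} + \frac{4}{5} \cdot \frac{86}{189}}{195970} = 375843 \left(- \frac{1}{103637}\right) + \left(\frac{2}{5} + \frac{344}{945}\right) \frac{1}{195970} = - \frac{375843}{103637} + \frac{722}{945} \cdot \frac{1}{195970} = - \frac{375843}{103637} + \frac{361}{92595825} = - \frac{34801455242518}{9596353515525} \approx -3.6265$)
$\frac{1}{S + y} = \frac{1}{- \frac{34801455242518}{9596353515525} - 433817} = \frac{1}{- \frac{4163096094499751443}{9596353515525}} = - \frac{9596353515525}{4163096094499751443}$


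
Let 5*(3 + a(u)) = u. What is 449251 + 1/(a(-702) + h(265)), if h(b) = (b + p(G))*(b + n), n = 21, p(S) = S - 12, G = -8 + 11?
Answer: 164139693118/365363 ≈ 4.4925e+5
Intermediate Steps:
a(u) = -3 + u/5
G = 3
p(S) = -12 + S
h(b) = (-9 + b)*(21 + b) (h(b) = (b + (-12 + 3))*(b + 21) = (b - 9)*(21 + b) = (-9 + b)*(21 + b))
449251 + 1/(a(-702) + h(265)) = 449251 + 1/((-3 + (⅕)*(-702)) + (-189 + 265² + 12*265)) = 449251 + 1/((-3 - 702/5) + (-189 + 70225 + 3180)) = 449251 + 1/(-717/5 + 73216) = 449251 + 1/(365363/5) = 449251 + 5/365363 = 164139693118/365363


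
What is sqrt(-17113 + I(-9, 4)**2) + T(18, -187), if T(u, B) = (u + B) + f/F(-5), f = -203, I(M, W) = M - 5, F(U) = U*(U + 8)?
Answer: -2332/15 + I*sqrt(16917) ≈ -155.47 + 130.07*I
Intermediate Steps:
F(U) = U*(8 + U)
I(M, W) = -5 + M
T(u, B) = 203/15 + B + u (T(u, B) = (u + B) - 203*(-1/(5*(8 - 5))) = (B + u) - 203/((-5*3)) = (B + u) - 203/(-15) = (B + u) - 203*(-1/15) = (B + u) + 203/15 = 203/15 + B + u)
sqrt(-17113 + I(-9, 4)**2) + T(18, -187) = sqrt(-17113 + (-5 - 9)**2) + (203/15 - 187 + 18) = sqrt(-17113 + (-14)**2) - 2332/15 = sqrt(-17113 + 196) - 2332/15 = sqrt(-16917) - 2332/15 = I*sqrt(16917) - 2332/15 = -2332/15 + I*sqrt(16917)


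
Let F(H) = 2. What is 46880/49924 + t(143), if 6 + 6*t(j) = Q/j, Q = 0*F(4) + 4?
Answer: -301507/5354349 ≈ -0.056311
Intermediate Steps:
Q = 4 (Q = 0*2 + 4 = 0 + 4 = 4)
t(j) = -1 + 2/(3*j) (t(j) = -1 + (4/j)/6 = -1 + 2/(3*j))
46880/49924 + t(143) = 46880/49924 + (⅔ - 1*143)/143 = 46880*(1/49924) + (⅔ - 143)/143 = 11720/12481 + (1/143)*(-427/3) = 11720/12481 - 427/429 = -301507/5354349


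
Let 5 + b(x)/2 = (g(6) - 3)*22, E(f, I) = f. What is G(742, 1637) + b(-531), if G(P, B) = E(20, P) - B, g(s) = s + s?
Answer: -1231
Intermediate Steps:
g(s) = 2*s
b(x) = 386 (b(x) = -10 + 2*((2*6 - 3)*22) = -10 + 2*((12 - 3)*22) = -10 + 2*(9*22) = -10 + 2*198 = -10 + 396 = 386)
G(P, B) = 20 - B
G(742, 1637) + b(-531) = (20 - 1*1637) + 386 = (20 - 1637) + 386 = -1617 + 386 = -1231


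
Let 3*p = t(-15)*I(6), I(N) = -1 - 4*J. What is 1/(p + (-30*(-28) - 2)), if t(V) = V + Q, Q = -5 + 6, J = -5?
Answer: 3/2248 ≈ 0.0013345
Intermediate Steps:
Q = 1
I(N) = 19 (I(N) = -1 - 4*(-5) = -1 + 20 = 19)
t(V) = 1 + V (t(V) = V + 1 = 1 + V)
p = -266/3 (p = ((1 - 15)*19)/3 = (-14*19)/3 = (⅓)*(-266) = -266/3 ≈ -88.667)
1/(p + (-30*(-28) - 2)) = 1/(-266/3 + (-30*(-28) - 2)) = 1/(-266/3 + (840 - 2)) = 1/(-266/3 + 838) = 1/(2248/3) = 3/2248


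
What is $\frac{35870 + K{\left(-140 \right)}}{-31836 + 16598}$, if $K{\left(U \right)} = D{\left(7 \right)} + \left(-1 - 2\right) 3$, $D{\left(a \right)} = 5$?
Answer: $- \frac{17933}{7619} \approx -2.3537$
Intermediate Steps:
$K{\left(U \right)} = -4$ ($K{\left(U \right)} = 5 + \left(-1 - 2\right) 3 = 5 - 9 = -4$)
$\frac{35870 + K{\left(-140 \right)}}{-31836 + 16598} = \frac{35870 - 4}{-31836 + 16598} = \frac{35866}{-15238} = 35866 \left(- \frac{1}{15238}\right) = - \frac{17933}{7619}$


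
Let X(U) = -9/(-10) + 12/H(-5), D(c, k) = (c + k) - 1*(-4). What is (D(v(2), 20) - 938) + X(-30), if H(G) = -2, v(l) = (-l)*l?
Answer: -9231/10 ≈ -923.10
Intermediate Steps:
v(l) = -l²
D(c, k) = 4 + c + k (D(c, k) = (c + k) + 4 = 4 + c + k)
X(U) = -51/10 (X(U) = -9/(-10) + 12/(-2) = -9*(-⅒) + 12*(-½) = 9/10 - 6 = -51/10)
(D(v(2), 20) - 938) + X(-30) = ((4 - 1*2² + 20) - 938) - 51/10 = ((4 - 1*4 + 20) - 938) - 51/10 = ((4 - 4 + 20) - 938) - 51/10 = (20 - 938) - 51/10 = -918 - 51/10 = -9231/10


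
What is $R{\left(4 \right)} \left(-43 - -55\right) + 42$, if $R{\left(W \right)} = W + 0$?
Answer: $90$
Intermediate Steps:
$R{\left(W \right)} = W$
$R{\left(4 \right)} \left(-43 - -55\right) + 42 = 4 \left(-43 - -55\right) + 42 = 4 \left(-43 + 55\right) + 42 = 4 \cdot 12 + 42 = 48 + 42 = 90$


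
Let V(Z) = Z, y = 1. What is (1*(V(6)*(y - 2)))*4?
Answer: -24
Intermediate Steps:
(1*(V(6)*(y - 2)))*4 = (1*(6*(1 - 2)))*4 = (1*(6*(-1)))*4 = (1*(-6))*4 = -6*4 = -24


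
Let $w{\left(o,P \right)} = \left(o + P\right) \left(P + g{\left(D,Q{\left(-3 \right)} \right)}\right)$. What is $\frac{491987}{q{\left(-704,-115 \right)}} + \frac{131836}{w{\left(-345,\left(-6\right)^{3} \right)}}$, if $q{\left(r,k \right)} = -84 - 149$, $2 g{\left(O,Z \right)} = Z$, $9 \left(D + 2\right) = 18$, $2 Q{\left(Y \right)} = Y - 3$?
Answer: $- \frac{120000611969}{56860155} \approx -2110.5$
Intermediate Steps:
$Q{\left(Y \right)} = - \frac{3}{2} + \frac{Y}{2}$ ($Q{\left(Y \right)} = \frac{Y - 3}{2} = \frac{-3 + Y}{2} = - \frac{3}{2} + \frac{Y}{2}$)
$D = 0$ ($D = -2 + \frac{1}{9} \cdot 18 = -2 + 2 = 0$)
$g{\left(O,Z \right)} = \frac{Z}{2}$
$q{\left(r,k \right)} = -233$
$w{\left(o,P \right)} = \left(- \frac{3}{2} + P\right) \left(P + o\right)$ ($w{\left(o,P \right)} = \left(o + P\right) \left(P + \frac{- \frac{3}{2} + \frac{1}{2} \left(-3\right)}{2}\right) = \left(P + o\right) \left(P + \frac{- \frac{3}{2} - \frac{3}{2}}{2}\right) = \left(P + o\right) \left(P + \frac{1}{2} \left(-3\right)\right) = \left(P + o\right) \left(P - \frac{3}{2}\right) = \left(P + o\right) \left(- \frac{3}{2} + P\right) = \left(- \frac{3}{2} + P\right) \left(P + o\right)$)
$\frac{491987}{q{\left(-704,-115 \right)}} + \frac{131836}{w{\left(-345,\left(-6\right)^{3} \right)}} = \frac{491987}{-233} + \frac{131836}{\left(\left(-6\right)^{3}\right)^{2} - \frac{3 \left(-6\right)^{3}}{2} - - \frac{1035}{2} + \left(-6\right)^{3} \left(-345\right)} = 491987 \left(- \frac{1}{233}\right) + \frac{131836}{\left(-216\right)^{2} - -324 + \frac{1035}{2} - -74520} = - \frac{491987}{233} + \frac{131836}{46656 + 324 + \frac{1035}{2} + 74520} = - \frac{491987}{233} + \frac{131836}{\frac{244035}{2}} = - \frac{491987}{233} + 131836 \cdot \frac{2}{244035} = - \frac{491987}{233} + \frac{263672}{244035} = - \frac{120000611969}{56860155}$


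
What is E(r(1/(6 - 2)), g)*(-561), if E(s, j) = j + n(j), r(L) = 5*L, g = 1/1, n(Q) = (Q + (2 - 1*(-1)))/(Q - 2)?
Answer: 1683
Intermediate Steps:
n(Q) = (3 + Q)/(-2 + Q) (n(Q) = (Q + (2 + 1))/(-2 + Q) = (Q + 3)/(-2 + Q) = (3 + Q)/(-2 + Q))
g = 1
E(s, j) = j + (3 + j)/(-2 + j)
E(r(1/(6 - 2)), g)*(-561) = ((3 + 1² - 1*1)/(-2 + 1))*(-561) = ((3 + 1 - 1)/(-1))*(-561) = -1*3*(-561) = -3*(-561) = 1683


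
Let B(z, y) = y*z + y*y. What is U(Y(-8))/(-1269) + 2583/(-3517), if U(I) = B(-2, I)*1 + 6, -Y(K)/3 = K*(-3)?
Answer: -7345835/1487691 ≈ -4.9377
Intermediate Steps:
B(z, y) = y² + y*z (B(z, y) = y*z + y² = y² + y*z)
Y(K) = 9*K (Y(K) = -3*K*(-3) = -(-9)*K = 9*K)
U(I) = 6 + I*(-2 + I) (U(I) = (I*(I - 2))*1 + 6 = (I*(-2 + I))*1 + 6 = I*(-2 + I) + 6 = 6 + I*(-2 + I))
U(Y(-8))/(-1269) + 2583/(-3517) = (6 + (9*(-8))*(-2 + 9*(-8)))/(-1269) + 2583/(-3517) = (6 - 72*(-2 - 72))*(-1/1269) + 2583*(-1/3517) = (6 - 72*(-74))*(-1/1269) - 2583/3517 = (6 + 5328)*(-1/1269) - 2583/3517 = 5334*(-1/1269) - 2583/3517 = -1778/423 - 2583/3517 = -7345835/1487691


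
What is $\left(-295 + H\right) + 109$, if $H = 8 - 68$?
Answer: $-246$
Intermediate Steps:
$H = -60$ ($H = 8 - 68 = -60$)
$\left(-295 + H\right) + 109 = \left(-295 - 60\right) + 109 = -355 + 109 = -246$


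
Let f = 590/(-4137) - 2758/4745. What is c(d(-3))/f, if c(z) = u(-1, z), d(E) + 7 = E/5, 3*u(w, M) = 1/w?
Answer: 6543355/14209396 ≈ 0.46049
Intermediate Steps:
u(w, M) = 1/(3*w)
f = -14209396/19630065 (f = 590*(-1/4137) - 2758*1/4745 = -590/4137 - 2758/4745 = -14209396/19630065 ≈ -0.72386)
d(E) = -7 + E/5
c(z) = -⅓ (c(z) = (⅓)/(-1) = (⅓)*(-1) = -⅓)
c(d(-3))/f = -1/(3*(-14209396/19630065)) = -⅓*(-19630065/14209396) = 6543355/14209396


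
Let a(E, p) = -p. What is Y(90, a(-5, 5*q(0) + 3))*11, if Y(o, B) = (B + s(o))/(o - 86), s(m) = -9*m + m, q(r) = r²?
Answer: -7953/4 ≈ -1988.3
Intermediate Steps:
s(m) = -8*m
Y(o, B) = (B - 8*o)/(-86 + o) (Y(o, B) = (B - 8*o)/(o - 86) = (B - 8*o)/(-86 + o))
Y(90, a(-5, 5*q(0) + 3))*11 = ((-(5*0² + 3) - 8*90)/(-86 + 90))*11 = ((-(5*0 + 3) - 720)/4)*11 = ((-(0 + 3) - 720)/4)*11 = ((-1*3 - 720)/4)*11 = ((-3 - 720)/4)*11 = ((¼)*(-723))*11 = -723/4*11 = -7953/4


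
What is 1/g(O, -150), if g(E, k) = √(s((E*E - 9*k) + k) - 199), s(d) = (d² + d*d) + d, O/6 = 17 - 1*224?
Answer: √4766416118957/4766416118957 ≈ 4.5804e-7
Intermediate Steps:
O = -1242 (O = 6*(17 - 1*224) = 6*(17 - 224) = 6*(-207) = -1242)
s(d) = d + 2*d² (s(d) = (d² + d²) + d = 2*d² + d = d + 2*d²)
g(E, k) = √(-199 + (E² - 8*k)*(1 - 16*k + 2*E²)) (g(E, k) = √(((E*E - 9*k) + k)*(1 + 2*((E*E - 9*k) + k)) - 199) = √(((E² - 9*k) + k)*(1 + 2*((E² - 9*k) + k)) - 199) = √((E² - 8*k)*(1 + 2*(E² - 8*k)) - 199) = √((E² - 8*k)*(1 + (-16*k + 2*E²)) - 199) = √((E² - 8*k)*(1 - 16*k + 2*E²) - 199) = √(-199 + (E² - 8*k)*(1 - 16*k + 2*E²)))
1/g(O, -150) = 1/(√(-199 + ((-1242)² - 8*(-150))*(1 - 16*(-150) + 2*(-1242)²))) = 1/(√(-199 + (1542564 + 1200)*(1 + 2400 + 2*1542564))) = 1/(√(-199 + 1543764*(1 + 2400 + 3085128))) = 1/(√(-199 + 1543764*3087529)) = 1/(√(-199 + 4766416119156)) = 1/(√4766416118957) = √4766416118957/4766416118957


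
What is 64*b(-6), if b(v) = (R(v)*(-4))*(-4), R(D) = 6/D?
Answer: -1024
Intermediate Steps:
b(v) = 96/v (b(v) = ((6/v)*(-4))*(-4) = -24/v*(-4) = 96/v)
64*b(-6) = 64*(96/(-6)) = 64*(96*(-⅙)) = 64*(-16) = -1024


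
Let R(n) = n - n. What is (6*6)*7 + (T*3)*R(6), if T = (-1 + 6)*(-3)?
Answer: 252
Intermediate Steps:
R(n) = 0
T = -15 (T = 5*(-3) = -15)
(6*6)*7 + (T*3)*R(6) = (6*6)*7 - 15*3*0 = 36*7 - 45*0 = 252 + 0 = 252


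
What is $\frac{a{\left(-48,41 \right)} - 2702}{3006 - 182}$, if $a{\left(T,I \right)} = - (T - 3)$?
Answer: $- \frac{2651}{2824} \approx -0.93874$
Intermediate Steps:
$a{\left(T,I \right)} = 3 - T$ ($a{\left(T,I \right)} = - (-3 + T) = 3 - T$)
$\frac{a{\left(-48,41 \right)} - 2702}{3006 - 182} = \frac{\left(3 - -48\right) - 2702}{3006 - 182} = \frac{\left(3 + 48\right) - 2702}{2824} = \left(51 - 2702\right) \frac{1}{2824} = \left(-2651\right) \frac{1}{2824} = - \frac{2651}{2824}$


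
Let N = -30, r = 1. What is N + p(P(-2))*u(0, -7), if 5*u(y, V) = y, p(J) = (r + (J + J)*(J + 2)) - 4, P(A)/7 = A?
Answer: -30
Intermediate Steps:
P(A) = 7*A
p(J) = -3 + 2*J*(2 + J) (p(J) = (1 + (J + J)*(J + 2)) - 4 = (1 + (2*J)*(2 + J)) - 4 = (1 + 2*J*(2 + J)) - 4 = -3 + 2*J*(2 + J))
u(y, V) = y/5
N + p(P(-2))*u(0, -7) = -30 + (-3 + 2*(7*(-2))**2 + 4*(7*(-2)))*((1/5)*0) = -30 + (-3 + 2*(-14)**2 + 4*(-14))*0 = -30 + (-3 + 2*196 - 56)*0 = -30 + (-3 + 392 - 56)*0 = -30 + 333*0 = -30 + 0 = -30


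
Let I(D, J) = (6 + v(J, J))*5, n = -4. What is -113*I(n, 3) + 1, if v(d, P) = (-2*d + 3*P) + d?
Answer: -6779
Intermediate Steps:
v(d, P) = -d + 3*P
I(D, J) = 30 + 10*J (I(D, J) = (6 + (-J + 3*J))*5 = (6 + 2*J)*5 = 30 + 10*J)
-113*I(n, 3) + 1 = -113*(30 + 10*3) + 1 = -113*(30 + 30) + 1 = -113*60 + 1 = -6780 + 1 = -6779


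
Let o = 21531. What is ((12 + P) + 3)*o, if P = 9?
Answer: 516744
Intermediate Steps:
((12 + P) + 3)*o = ((12 + 9) + 3)*21531 = (21 + 3)*21531 = 24*21531 = 516744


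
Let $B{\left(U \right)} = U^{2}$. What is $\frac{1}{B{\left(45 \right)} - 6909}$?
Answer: $- \frac{1}{4884} \approx -0.00020475$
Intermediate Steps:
$\frac{1}{B{\left(45 \right)} - 6909} = \frac{1}{45^{2} - 6909} = \frac{1}{2025 - 6909} = \frac{1}{-4884} = - \frac{1}{4884}$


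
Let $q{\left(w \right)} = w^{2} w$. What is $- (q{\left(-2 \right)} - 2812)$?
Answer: $2820$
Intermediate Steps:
$q{\left(w \right)} = w^{3}$
$- (q{\left(-2 \right)} - 2812) = - (\left(-2\right)^{3} - 2812) = - (-8 - 2812) = \left(-1\right) \left(-2820\right) = 2820$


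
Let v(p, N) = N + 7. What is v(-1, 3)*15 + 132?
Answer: 282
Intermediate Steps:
v(p, N) = 7 + N
v(-1, 3)*15 + 132 = (7 + 3)*15 + 132 = 10*15 + 132 = 150 + 132 = 282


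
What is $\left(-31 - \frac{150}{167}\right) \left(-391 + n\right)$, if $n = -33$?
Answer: $\frac{2258648}{167} \approx 13525.0$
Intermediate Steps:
$\left(-31 - \frac{150}{167}\right) \left(-391 + n\right) = \left(-31 - \frac{150}{167}\right) \left(-391 - 33\right) = \left(-31 - \frac{150}{167}\right) \left(-424\right) = \left(- \frac{5327}{167}\right) \left(-424\right) = \frac{2258648}{167}$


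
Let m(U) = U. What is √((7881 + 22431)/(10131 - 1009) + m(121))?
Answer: √2586255757/4561 ≈ 11.150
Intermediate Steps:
√((7881 + 22431)/(10131 - 1009) + m(121)) = √((7881 + 22431)/(10131 - 1009) + 121) = √(30312/9122 + 121) = √(30312*(1/9122) + 121) = √(15156/4561 + 121) = √(567037/4561) = √2586255757/4561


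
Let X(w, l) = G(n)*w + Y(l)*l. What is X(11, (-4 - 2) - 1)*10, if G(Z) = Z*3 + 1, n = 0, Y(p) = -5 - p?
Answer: -30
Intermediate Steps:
G(Z) = 1 + 3*Z (G(Z) = 3*Z + 1 = 1 + 3*Z)
X(w, l) = w + l*(-5 - l) (X(w, l) = (1 + 3*0)*w + (-5 - l)*l = (1 + 0)*w + l*(-5 - l) = 1*w + l*(-5 - l) = w + l*(-5 - l))
X(11, (-4 - 2) - 1)*10 = (11 - ((-4 - 2) - 1)*(5 + ((-4 - 2) - 1)))*10 = (11 - (-6 - 1)*(5 + (-6 - 1)))*10 = (11 - 1*(-7)*(5 - 7))*10 = (11 - 1*(-7)*(-2))*10 = (11 - 14)*10 = -3*10 = -30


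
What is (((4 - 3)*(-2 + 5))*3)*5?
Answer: 45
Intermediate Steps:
(((4 - 3)*(-2 + 5))*3)*5 = ((1*3)*3)*5 = (3*3)*5 = 9*5 = 45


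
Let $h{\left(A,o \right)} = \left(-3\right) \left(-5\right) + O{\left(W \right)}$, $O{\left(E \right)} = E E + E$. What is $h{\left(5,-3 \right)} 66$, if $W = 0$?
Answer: $990$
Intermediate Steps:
$O{\left(E \right)} = E + E^{2}$ ($O{\left(E \right)} = E^{2} + E = E + E^{2}$)
$h{\left(A,o \right)} = 15$ ($h{\left(A,o \right)} = \left(-3\right) \left(-5\right) + 0 \left(1 + 0\right) = 15 + 0 \cdot 1 = 15 + 0 = 15$)
$h{\left(5,-3 \right)} 66 = 15 \cdot 66 = 990$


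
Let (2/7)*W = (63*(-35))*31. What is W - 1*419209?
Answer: -1316903/2 ≈ -6.5845e+5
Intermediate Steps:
W = -478485/2 (W = 7*((63*(-35))*31)/2 = 7*(-2205*31)/2 = (7/2)*(-68355) = -478485/2 ≈ -2.3924e+5)
W - 1*419209 = -478485/2 - 1*419209 = -478485/2 - 419209 = -1316903/2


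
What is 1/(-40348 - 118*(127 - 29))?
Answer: -1/51912 ≈ -1.9263e-5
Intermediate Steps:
1/(-40348 - 118*(127 - 29)) = 1/(-40348 - 118*98) = 1/(-40348 - 11564) = 1/(-51912) = -1/51912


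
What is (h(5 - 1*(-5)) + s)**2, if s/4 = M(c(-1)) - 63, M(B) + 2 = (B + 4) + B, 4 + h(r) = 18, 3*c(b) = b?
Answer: 487204/9 ≈ 54134.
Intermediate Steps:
c(b) = b/3
h(r) = 14 (h(r) = -4 + 18 = 14)
M(B) = 2 + 2*B (M(B) = -2 + ((B + 4) + B) = -2 + ((4 + B) + B) = -2 + (4 + 2*B) = 2 + 2*B)
s = -740/3 (s = 4*((2 + 2*((1/3)*(-1))) - 63) = 4*((2 + 2*(-1/3)) - 63) = 4*((2 - 2/3) - 63) = 4*(4/3 - 63) = 4*(-185/3) = -740/3 ≈ -246.67)
(h(5 - 1*(-5)) + s)**2 = (14 - 740/3)**2 = (-698/3)**2 = 487204/9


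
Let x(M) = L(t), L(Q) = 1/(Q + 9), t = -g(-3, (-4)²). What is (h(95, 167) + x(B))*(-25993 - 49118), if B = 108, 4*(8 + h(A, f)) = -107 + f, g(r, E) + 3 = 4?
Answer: -4281327/8 ≈ -5.3517e+5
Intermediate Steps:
g(r, E) = 1 (g(r, E) = -3 + 4 = 1)
h(A, f) = -139/4 + f/4 (h(A, f) = -8 + (-107 + f)/4 = -8 + (-107/4 + f/4) = -139/4 + f/4)
t = -1 (t = -1*1 = -1)
L(Q) = 1/(9 + Q)
x(M) = ⅛ (x(M) = 1/(9 - 1) = 1/8 = ⅛)
(h(95, 167) + x(B))*(-25993 - 49118) = ((-139/4 + (¼)*167) + ⅛)*(-25993 - 49118) = ((-139/4 + 167/4) + ⅛)*(-75111) = (7 + ⅛)*(-75111) = (57/8)*(-75111) = -4281327/8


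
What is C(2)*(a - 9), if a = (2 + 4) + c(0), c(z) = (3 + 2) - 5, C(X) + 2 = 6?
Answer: -12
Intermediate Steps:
C(X) = 4 (C(X) = -2 + 6 = 4)
c(z) = 0 (c(z) = 5 - 5 = 0)
a = 6 (a = (2 + 4) + 0 = 6 + 0 = 6)
C(2)*(a - 9) = 4*(6 - 9) = 4*(-3) = -12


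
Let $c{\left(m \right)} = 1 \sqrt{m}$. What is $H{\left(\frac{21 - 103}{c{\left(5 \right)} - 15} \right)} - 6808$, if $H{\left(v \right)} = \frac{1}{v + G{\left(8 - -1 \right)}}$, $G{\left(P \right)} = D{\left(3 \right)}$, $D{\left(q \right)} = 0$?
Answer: $- \frac{558241}{82} - \frac{\sqrt{5}}{82} \approx -6807.8$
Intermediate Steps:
$c{\left(m \right)} = \sqrt{m}$
$G{\left(P \right)} = 0$
$H{\left(v \right)} = \frac{1}{v}$ ($H{\left(v \right)} = \frac{1}{v + 0} = \frac{1}{v}$)
$H{\left(\frac{21 - 103}{c{\left(5 \right)} - 15} \right)} - 6808 = \frac{1}{\left(21 - 103\right) \frac{1}{\sqrt{5} - 15}} - 6808 = \frac{1}{\left(-82\right) \frac{1}{-15 + \sqrt{5}}} - 6808 = \left(\frac{15}{82} - \frac{\sqrt{5}}{82}\right) - 6808 = - \frac{558241}{82} - \frac{\sqrt{5}}{82}$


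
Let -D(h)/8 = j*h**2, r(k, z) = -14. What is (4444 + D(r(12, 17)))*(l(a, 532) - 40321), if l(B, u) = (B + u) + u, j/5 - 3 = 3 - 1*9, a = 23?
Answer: -1097139576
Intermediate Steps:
j = -15 (j = 15 + 5*(3 - 1*9) = 15 + 5*(3 - 9) = 15 + 5*(-6) = 15 - 30 = -15)
D(h) = 120*h**2 (D(h) = -(-120)*h**2 = 120*h**2)
l(B, u) = B + 2*u
(4444 + D(r(12, 17)))*(l(a, 532) - 40321) = (4444 + 120*(-14)**2)*((23 + 2*532) - 40321) = (4444 + 120*196)*((23 + 1064) - 40321) = (4444 + 23520)*(1087 - 40321) = 27964*(-39234) = -1097139576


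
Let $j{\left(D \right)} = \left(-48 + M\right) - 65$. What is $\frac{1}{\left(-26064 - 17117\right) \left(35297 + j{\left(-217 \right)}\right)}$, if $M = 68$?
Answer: $- \frac{1}{1522216612} \approx -6.5694 \cdot 10^{-10}$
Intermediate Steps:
$j{\left(D \right)} = -45$ ($j{\left(D \right)} = \left(-48 + 68\right) - 65 = 20 - 65 = -45$)
$\frac{1}{\left(-26064 - 17117\right) \left(35297 + j{\left(-217 \right)}\right)} = \frac{1}{\left(-26064 - 17117\right) \left(35297 - 45\right)} = \frac{1}{\left(-43181\right) 35252} = \frac{1}{-1522216612} = - \frac{1}{1522216612}$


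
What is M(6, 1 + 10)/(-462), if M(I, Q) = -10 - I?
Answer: 8/231 ≈ 0.034632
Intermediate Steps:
M(6, 1 + 10)/(-462) = (-10 - 1*6)/(-462) = (-10 - 6)*(-1/462) = -16*(-1/462) = 8/231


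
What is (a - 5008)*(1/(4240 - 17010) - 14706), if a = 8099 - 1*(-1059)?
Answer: -77935182715/1277 ≈ -6.1030e+7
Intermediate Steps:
a = 9158 (a = 8099 + 1059 = 9158)
(a - 5008)*(1/(4240 - 17010) - 14706) = (9158 - 5008)*(1/(4240 - 17010) - 14706) = 4150*(1/(-12770) - 14706) = 4150*(-1/12770 - 14706) = 4150*(-187795621/12770) = -77935182715/1277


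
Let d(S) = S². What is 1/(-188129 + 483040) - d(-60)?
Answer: -1061679599/294911 ≈ -3600.0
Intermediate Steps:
1/(-188129 + 483040) - d(-60) = 1/(-188129 + 483040) - 1*(-60)² = 1/294911 - 1*3600 = 1/294911 - 3600 = -1061679599/294911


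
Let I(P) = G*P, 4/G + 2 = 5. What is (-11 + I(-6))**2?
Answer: 361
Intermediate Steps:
G = 4/3 (G = 4/(-2 + 5) = 4/3 ≈ 1.3333)
I(P) = 4*P/3
(-11 + I(-6))**2 = (-11 + (4/3)*(-6))**2 = (-11 - 8)**2 = (-19)**2 = 361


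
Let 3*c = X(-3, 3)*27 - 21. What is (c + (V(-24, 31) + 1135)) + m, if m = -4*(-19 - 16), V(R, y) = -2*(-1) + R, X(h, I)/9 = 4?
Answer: 1570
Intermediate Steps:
X(h, I) = 36 (X(h, I) = 9*4 = 36)
V(R, y) = 2 + R
c = 317 (c = (36*27 - 21)/3 = (972 - 21)/3 = (⅓)*951 = 317)
m = 140 (m = -4*(-35) = 140)
(c + (V(-24, 31) + 1135)) + m = (317 + ((2 - 24) + 1135)) + 140 = (317 + (-22 + 1135)) + 140 = (317 + 1113) + 140 = 1430 + 140 = 1570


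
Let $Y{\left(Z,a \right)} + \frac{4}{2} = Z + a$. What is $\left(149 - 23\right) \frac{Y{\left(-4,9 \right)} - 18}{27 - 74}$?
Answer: $\frac{1890}{47} \approx 40.213$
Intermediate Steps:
$Y{\left(Z,a \right)} = -2 + Z + a$ ($Y{\left(Z,a \right)} = -2 + \left(Z + a\right) = -2 + Z + a$)
$\left(149 - 23\right) \frac{Y{\left(-4,9 \right)} - 18}{27 - 74} = \left(149 - 23\right) \frac{\left(-2 - 4 + 9\right) - 18}{27 - 74} = 126 \frac{3 - 18}{-47} = 126 \left(\left(-15\right) \left(- \frac{1}{47}\right)\right) = 126 \cdot \frac{15}{47} = \frac{1890}{47}$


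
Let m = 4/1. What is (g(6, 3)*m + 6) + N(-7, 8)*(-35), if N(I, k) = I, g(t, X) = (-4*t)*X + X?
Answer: -25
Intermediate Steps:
g(t, X) = X - 4*X*t (g(t, X) = -4*X*t + X = X - 4*X*t)
m = 4 (m = 4*1 = 4)
(g(6, 3)*m + 6) + N(-7, 8)*(-35) = ((3*(1 - 4*6))*4 + 6) - 7*(-35) = ((3*(1 - 24))*4 + 6) + 245 = ((3*(-23))*4 + 6) + 245 = (-69*4 + 6) + 245 = (-276 + 6) + 245 = -270 + 245 = -25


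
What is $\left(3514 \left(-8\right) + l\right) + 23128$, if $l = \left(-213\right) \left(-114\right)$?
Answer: $19298$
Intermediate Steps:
$l = 24282$
$\left(3514 \left(-8\right) + l\right) + 23128 = \left(3514 \left(-8\right) + 24282\right) + 23128 = \left(-28112 + 24282\right) + 23128 = -3830 + 23128 = 19298$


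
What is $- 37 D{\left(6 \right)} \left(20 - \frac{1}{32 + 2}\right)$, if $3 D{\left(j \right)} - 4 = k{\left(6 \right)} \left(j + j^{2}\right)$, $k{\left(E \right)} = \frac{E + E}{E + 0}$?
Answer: $- \frac{1105412}{51} \approx -21675.0$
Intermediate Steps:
$k{\left(E \right)} = 2$ ($k{\left(E \right)} = \frac{2 E}{E} = 2$)
$D{\left(j \right)} = \frac{4}{3} + \frac{2 j}{3} + \frac{2 j^{2}}{3}$ ($D{\left(j \right)} = \frac{4}{3} + \frac{2 \left(j + j^{2}\right)}{3} = \frac{4}{3} + \frac{2 j + 2 j^{2}}{3} = \frac{4}{3} + \left(\frac{2 j}{3} + \frac{2 j^{2}}{3}\right) = \frac{4}{3} + \frac{2 j}{3} + \frac{2 j^{2}}{3}$)
$- 37 D{\left(6 \right)} \left(20 - \frac{1}{32 + 2}\right) = - 37 \left(\frac{4}{3} + \frac{2}{3} \cdot 6 + \frac{2 \cdot 6^{2}}{3}\right) \left(20 - \frac{1}{32 + 2}\right) = - 37 \left(\frac{4}{3} + 4 + \frac{2}{3} \cdot 36\right) \left(20 - \frac{1}{34}\right) = - 37 \left(\frac{4}{3} + 4 + 24\right) \left(20 - \frac{1}{34}\right) = \left(-37\right) \frac{88}{3} \left(20 - \frac{1}{34}\right) = \left(- \frac{3256}{3}\right) \frac{679}{34} = - \frac{1105412}{51}$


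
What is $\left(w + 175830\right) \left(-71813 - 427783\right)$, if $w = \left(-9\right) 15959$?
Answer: $-16086491604$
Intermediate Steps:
$w = -143631$
$\left(w + 175830\right) \left(-71813 - 427783\right) = \left(-143631 + 175830\right) \left(-71813 - 427783\right) = 32199 \left(-499596\right) = -16086491604$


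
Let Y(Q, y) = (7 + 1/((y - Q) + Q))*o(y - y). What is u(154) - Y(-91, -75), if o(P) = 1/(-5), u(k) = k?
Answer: 58274/375 ≈ 155.40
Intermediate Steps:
o(P) = -⅕
Y(Q, y) = -7/5 - 1/(5*y) (Y(Q, y) = (7 + 1/((y - Q) + Q))*(-⅕) = (7 + 1/y)*(-⅕) = -7/5 - 1/(5*y))
u(154) - Y(-91, -75) = 154 - (-1 - 7*(-75))/(5*(-75)) = 154 - (-1)*(-1 + 525)/(5*75) = 154 - (-1)*524/(5*75) = 154 - 1*(-524/375) = 154 + 524/375 = 58274/375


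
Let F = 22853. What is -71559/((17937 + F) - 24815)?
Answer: -7951/1775 ≈ -4.4794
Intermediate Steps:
-71559/((17937 + F) - 24815) = -71559/((17937 + 22853) - 24815) = -71559/(40790 - 24815) = -71559/15975 = -71559*1/15975 = -7951/1775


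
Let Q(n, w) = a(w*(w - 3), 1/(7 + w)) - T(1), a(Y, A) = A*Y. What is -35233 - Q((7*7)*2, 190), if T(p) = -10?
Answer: -6978401/197 ≈ -35423.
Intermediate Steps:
Q(n, w) = 10 + w*(-3 + w)/(7 + w) (Q(n, w) = (w*(w - 3))/(7 + w) - 1*(-10) = (w*(-3 + w))/(7 + w) + 10 = w*(-3 + w)/(7 + w) + 10 = 10 + w*(-3 + w)/(7 + w))
-35233 - Q((7*7)*2, 190) = -35233 - (70 + 190² + 7*190)/(7 + 190) = -35233 - (70 + 36100 + 1330)/197 = -35233 - 37500/197 = -6978401/197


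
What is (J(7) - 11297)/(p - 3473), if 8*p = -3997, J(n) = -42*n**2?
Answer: 106840/31781 ≈ 3.3618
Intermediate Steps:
p = -3997/8 (p = (1/8)*(-3997) = -3997/8 ≈ -499.63)
(J(7) - 11297)/(p - 3473) = (-42*7**2 - 11297)/(-3997/8 - 3473) = (-42*49 - 11297)/(-31781/8) = (-2058 - 11297)*(-8/31781) = -13355*(-8/31781) = 106840/31781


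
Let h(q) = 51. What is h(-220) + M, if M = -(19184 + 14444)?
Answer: -33577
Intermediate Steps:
M = -33628 (M = -1*33628 = -33628)
h(-220) + M = 51 - 33628 = -33577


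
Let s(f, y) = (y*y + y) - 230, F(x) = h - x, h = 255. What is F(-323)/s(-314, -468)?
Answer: 289/109163 ≈ 0.0026474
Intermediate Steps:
F(x) = 255 - x
s(f, y) = -230 + y + y² (s(f, y) = (y² + y) - 230 = (y + y²) - 230 = -230 + y + y²)
F(-323)/s(-314, -468) = (255 - 1*(-323))/(-230 - 468 + (-468)²) = (255 + 323)/(-230 - 468 + 219024) = 578/218326 = 578*(1/218326) = 289/109163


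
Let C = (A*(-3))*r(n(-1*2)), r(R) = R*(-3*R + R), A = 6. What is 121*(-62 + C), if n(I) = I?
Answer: 9922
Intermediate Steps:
r(R) = -2*R² (r(R) = R*(-2*R) = -2*R²)
C = 144 (C = (6*(-3))*(-2*(-1*2)²) = -(-36)*(-2)² = -(-36)*4 = -18*(-8) = 144)
121*(-62 + C) = 121*(-62 + 144) = 121*82 = 9922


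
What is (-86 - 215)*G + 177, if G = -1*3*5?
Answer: 4692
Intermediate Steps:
G = -15 (G = -3*5 = -15)
(-86 - 215)*G + 177 = (-86 - 215)*(-15) + 177 = -301*(-15) + 177 = 4515 + 177 = 4692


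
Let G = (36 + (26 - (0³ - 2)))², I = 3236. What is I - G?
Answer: -860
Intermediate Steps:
G = 4096 (G = (36 + (26 - (0 - 2)))² = (36 + (26 - 1*(-2)))² = (36 + (26 + 2))² = (36 + 28)² = 64² = 4096)
I - G = 3236 - 1*4096 = 3236 - 4096 = -860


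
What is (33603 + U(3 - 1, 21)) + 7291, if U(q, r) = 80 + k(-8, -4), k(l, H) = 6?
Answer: 40980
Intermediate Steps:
U(q, r) = 86 (U(q, r) = 80 + 6 = 86)
(33603 + U(3 - 1, 21)) + 7291 = (33603 + 86) + 7291 = 33689 + 7291 = 40980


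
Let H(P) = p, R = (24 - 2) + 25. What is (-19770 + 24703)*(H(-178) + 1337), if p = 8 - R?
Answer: 6403034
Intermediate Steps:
R = 47 (R = 22 + 25 = 47)
p = -39 (p = 8 - 1*47 = 8 - 47 = -39)
H(P) = -39
(-19770 + 24703)*(H(-178) + 1337) = (-19770 + 24703)*(-39 + 1337) = 4933*1298 = 6403034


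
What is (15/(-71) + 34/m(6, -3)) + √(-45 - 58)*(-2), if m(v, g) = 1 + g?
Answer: -1222/71 - 2*I*√103 ≈ -17.211 - 20.298*I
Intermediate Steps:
(15/(-71) + 34/m(6, -3)) + √(-45 - 58)*(-2) = (15/(-71) + 34/(1 - 3)) + √(-45 - 58)*(-2) = (15*(-1/71) + 34/(-2)) + √(-103)*(-2) = (-15/71 + 34*(-½)) + (I*√103)*(-2) = (-15/71 - 17) - 2*I*√103 = -1222/71 - 2*I*√103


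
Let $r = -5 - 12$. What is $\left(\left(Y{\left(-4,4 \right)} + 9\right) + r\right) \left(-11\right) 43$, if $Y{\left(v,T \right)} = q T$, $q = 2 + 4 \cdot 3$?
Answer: $-22704$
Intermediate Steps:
$r = -17$ ($r = -5 - 12 = -17$)
$q = 14$ ($q = 2 + 12 = 14$)
$Y{\left(v,T \right)} = 14 T$
$\left(\left(Y{\left(-4,4 \right)} + 9\right) + r\right) \left(-11\right) 43 = \left(\left(14 \cdot 4 + 9\right) - 17\right) \left(-11\right) 43 = \left(\left(56 + 9\right) - 17\right) \left(-11\right) 43 = \left(65 - 17\right) \left(-11\right) 43 = 48 \left(-11\right) 43 = \left(-528\right) 43 = -22704$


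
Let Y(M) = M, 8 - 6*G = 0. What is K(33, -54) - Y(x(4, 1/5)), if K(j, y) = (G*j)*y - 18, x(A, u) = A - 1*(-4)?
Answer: -2402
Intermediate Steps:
x(A, u) = 4 + A (x(A, u) = A + 4 = 4 + A)
G = 4/3 (G = 4/3 - ⅙*0 = 4/3 + 0 = 4/3 ≈ 1.3333)
K(j, y) = -18 + 4*j*y/3 (K(j, y) = (4*j/3)*y - 18 = 4*j*y/3 - 18 = -18 + 4*j*y/3)
K(33, -54) - Y(x(4, 1/5)) = (-18 + (4/3)*33*(-54)) - (4 + 4) = (-18 - 2376) - 1*8 = -2394 - 8 = -2402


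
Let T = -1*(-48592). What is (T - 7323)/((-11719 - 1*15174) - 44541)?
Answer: -41269/71434 ≈ -0.57772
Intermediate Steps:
T = 48592
(T - 7323)/((-11719 - 1*15174) - 44541) = (48592 - 7323)/((-11719 - 1*15174) - 44541) = 41269/((-11719 - 15174) - 44541) = 41269/(-26893 - 44541) = 41269/(-71434) = 41269*(-1/71434) = -41269/71434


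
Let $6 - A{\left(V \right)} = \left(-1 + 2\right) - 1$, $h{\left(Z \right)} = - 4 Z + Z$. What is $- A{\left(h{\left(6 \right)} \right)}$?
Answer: $-6$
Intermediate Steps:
$h{\left(Z \right)} = - 3 Z$
$A{\left(V \right)} = 6$ ($A{\left(V \right)} = 6 - \left(\left(-1 + 2\right) - 1\right) = 6 - \left(1 - 1\right) = 6 - 0 = 6 + 0 = 6$)
$- A{\left(h{\left(6 \right)} \right)} = \left(-1\right) 6 = -6$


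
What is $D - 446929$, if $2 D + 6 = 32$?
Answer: $-446916$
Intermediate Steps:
$D = 13$ ($D = -3 + \frac{1}{2} \cdot 32 = -3 + 16 = 13$)
$D - 446929 = 13 - 446929 = -446916$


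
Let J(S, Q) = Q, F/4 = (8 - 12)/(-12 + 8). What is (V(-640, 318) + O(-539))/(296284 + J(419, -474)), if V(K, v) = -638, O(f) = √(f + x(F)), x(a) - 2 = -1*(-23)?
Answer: -319/147905 + I*√514/295810 ≈ -0.0021568 + 7.6642e-5*I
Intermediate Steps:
F = 4 (F = 4*((8 - 12)/(-12 + 8)) = 4*(-4/(-4)) = 4*(-4*(-¼)) = 4*1 = 4)
x(a) = 25 (x(a) = 2 - 1*(-23) = 2 + 23 = 25)
O(f) = √(25 + f) (O(f) = √(f + 25) = √(25 + f))
(V(-640, 318) + O(-539))/(296284 + J(419, -474)) = (-638 + √(25 - 539))/(296284 - 474) = (-638 + √(-514))/295810 = (-638 + I*√514)*(1/295810) = -319/147905 + I*√514/295810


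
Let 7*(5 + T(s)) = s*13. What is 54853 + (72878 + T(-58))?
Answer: 893328/7 ≈ 1.2762e+5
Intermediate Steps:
T(s) = -5 + 13*s/7 (T(s) = -5 + (s*13)/7 = -5 + (13*s)/7 = -5 + 13*s/7)
54853 + (72878 + T(-58)) = 54853 + (72878 + (-5 + (13/7)*(-58))) = 54853 + (72878 + (-5 - 754/7)) = 54853 + (72878 - 789/7) = 54853 + 509357/7 = 893328/7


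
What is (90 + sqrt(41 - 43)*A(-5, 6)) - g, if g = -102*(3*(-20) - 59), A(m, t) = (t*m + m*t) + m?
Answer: -12048 - 65*I*sqrt(2) ≈ -12048.0 - 91.924*I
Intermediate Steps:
A(m, t) = m + 2*m*t (A(m, t) = (m*t + m*t) + m = 2*m*t + m = m + 2*m*t)
g = 12138 (g = -102*(-60 - 59) = -102*(-119) = 12138)
(90 + sqrt(41 - 43)*A(-5, 6)) - g = (90 + sqrt(41 - 43)*(-5*(1 + 2*6))) - 1*12138 = (90 + sqrt(-2)*(-5*(1 + 12))) - 12138 = (90 + (I*sqrt(2))*(-5*13)) - 12138 = (90 + (I*sqrt(2))*(-65)) - 12138 = (90 - 65*I*sqrt(2)) - 12138 = -12048 - 65*I*sqrt(2)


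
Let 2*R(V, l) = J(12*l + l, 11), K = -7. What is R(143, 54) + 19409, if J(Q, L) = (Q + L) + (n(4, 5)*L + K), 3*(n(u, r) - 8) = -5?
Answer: 118781/6 ≈ 19797.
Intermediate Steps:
n(u, r) = 19/3 (n(u, r) = 8 + (⅓)*(-5) = 8 - 5/3 = 19/3)
J(Q, L) = -7 + Q + 22*L/3 (J(Q, L) = (Q + L) + (19*L/3 - 7) = (L + Q) + (-7 + 19*L/3) = -7 + Q + 22*L/3)
R(V, l) = 221/6 + 13*l/2 (R(V, l) = (-7 + (12*l + l) + (22/3)*11)/2 = (-7 + 13*l + 242/3)/2 = (221/3 + 13*l)/2 = 221/6 + 13*l/2)
R(143, 54) + 19409 = (221/6 + (13/2)*54) + 19409 = (221/6 + 351) + 19409 = 2327/6 + 19409 = 118781/6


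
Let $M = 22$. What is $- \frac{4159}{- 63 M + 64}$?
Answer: $\frac{4159}{1322} \approx 3.146$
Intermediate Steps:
$- \frac{4159}{- 63 M + 64} = - \frac{4159}{\left(-63\right) 22 + 64} = - \frac{4159}{-1386 + 64} = - \frac{4159}{-1322} = \left(-4159\right) \left(- \frac{1}{1322}\right) = \frac{4159}{1322}$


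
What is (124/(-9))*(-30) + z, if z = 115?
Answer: 1585/3 ≈ 528.33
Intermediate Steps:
(124/(-9))*(-30) + z = (124/(-9))*(-30) + 115 = (124*(-⅑))*(-30) + 115 = -124/9*(-30) + 115 = 1240/3 + 115 = 1585/3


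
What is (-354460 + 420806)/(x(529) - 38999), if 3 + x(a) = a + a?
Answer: -33173/18972 ≈ -1.7485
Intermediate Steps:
x(a) = -3 + 2*a (x(a) = -3 + (a + a) = -3 + 2*a)
(-354460 + 420806)/(x(529) - 38999) = (-354460 + 420806)/((-3 + 2*529) - 38999) = 66346/((-3 + 1058) - 38999) = 66346/(1055 - 38999) = 66346/(-37944) = 66346*(-1/37944) = -33173/18972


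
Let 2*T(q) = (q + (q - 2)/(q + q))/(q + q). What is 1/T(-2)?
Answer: 8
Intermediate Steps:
T(q) = (q + (-2 + q)/(2*q))/(4*q) (T(q) = ((q + (q - 2)/(q + q))/(q + q))/2 = ((q + (-2 + q)/((2*q)))/((2*q)))/2 = ((q + (-2 + q)*(1/(2*q)))*(1/(2*q)))/2 = ((q + (-2 + q)/(2*q))*(1/(2*q)))/2 = ((q + (-2 + q)/(2*q))/(2*q))/2 = (q + (-2 + q)/(2*q))/(4*q))
1/T(-2) = 1/((⅛)*(-2 - 2 + 2*(-2)²)/(-2)²) = 1/((⅛)*(¼)*(-2 - 2 + 2*4)) = 1/((⅛)*(¼)*(-2 - 2 + 8)) = 1/((⅛)*(¼)*4) = 1/(⅛) = 8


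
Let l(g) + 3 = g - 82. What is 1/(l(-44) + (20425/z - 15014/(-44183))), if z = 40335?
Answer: -356424261/45677124176 ≈ -0.0078031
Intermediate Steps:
l(g) = -85 + g (l(g) = -3 + (g - 82) = -3 + (-82 + g) = -85 + g)
1/(l(-44) + (20425/z - 15014/(-44183))) = 1/((-85 - 44) + (20425/40335 - 15014/(-44183))) = 1/(-129 + (20425*(1/40335) - 15014*(-1/44183))) = 1/(-129 + (4085/8067 + 15014/44183)) = 1/(-129 + 301605493/356424261) = 1/(-45677124176/356424261) = -356424261/45677124176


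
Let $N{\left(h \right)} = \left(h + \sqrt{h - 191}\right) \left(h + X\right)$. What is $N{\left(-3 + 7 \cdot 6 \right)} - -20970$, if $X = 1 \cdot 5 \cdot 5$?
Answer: $23466 + 128 i \sqrt{38} \approx 23466.0 + 789.04 i$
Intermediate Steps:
$X = 25$ ($X = 5 \cdot 5 = 25$)
$N{\left(h \right)} = \left(25 + h\right) \left(h + \sqrt{-191 + h}\right)$ ($N{\left(h \right)} = \left(h + \sqrt{h - 191}\right) \left(h + 25\right) = \left(h + \sqrt{-191 + h}\right) \left(25 + h\right) = \left(25 + h\right) \left(h + \sqrt{-191 + h}\right)$)
$N{\left(-3 + 7 \cdot 6 \right)} - -20970 = \left(\left(-3 + 7 \cdot 6\right)^{2} + 25 \left(-3 + 7 \cdot 6\right) + 25 \sqrt{-191 + \left(-3 + 7 \cdot 6\right)} + \left(-3 + 7 \cdot 6\right) \sqrt{-191 + \left(-3 + 7 \cdot 6\right)}\right) - -20970 = \left(\left(-3 + 42\right)^{2} + 25 \left(-3 + 42\right) + 25 \sqrt{-191 + \left(-3 + 42\right)} + \left(-3 + 42\right) \sqrt{-191 + \left(-3 + 42\right)}\right) + 20970 = \left(39^{2} + 25 \cdot 39 + 25 \sqrt{-191 + 39} + 39 \sqrt{-191 + 39}\right) + 20970 = \left(1521 + 975 + 25 \sqrt{-152} + 39 \sqrt{-152}\right) + 20970 = \left(1521 + 975 + 25 \cdot 2 i \sqrt{38} + 39 \cdot 2 i \sqrt{38}\right) + 20970 = \left(1521 + 975 + 50 i \sqrt{38} + 78 i \sqrt{38}\right) + 20970 = \left(2496 + 128 i \sqrt{38}\right) + 20970 = 23466 + 128 i \sqrt{38}$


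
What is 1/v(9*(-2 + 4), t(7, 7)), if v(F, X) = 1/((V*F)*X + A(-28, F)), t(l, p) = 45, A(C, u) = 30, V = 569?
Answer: 460920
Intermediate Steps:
v(F, X) = 1/(30 + 569*F*X) (v(F, X) = 1/((569*F)*X + 30) = 1/(569*F*X + 30) = 1/(30 + 569*F*X))
1/v(9*(-2 + 4), t(7, 7)) = 1/(1/(30 + 569*(9*(-2 + 4))*45)) = 1/(1/(30 + 569*(9*2)*45)) = 1/(1/(30 + 569*18*45)) = 1/(1/(30 + 460890)) = 1/(1/460920) = 460920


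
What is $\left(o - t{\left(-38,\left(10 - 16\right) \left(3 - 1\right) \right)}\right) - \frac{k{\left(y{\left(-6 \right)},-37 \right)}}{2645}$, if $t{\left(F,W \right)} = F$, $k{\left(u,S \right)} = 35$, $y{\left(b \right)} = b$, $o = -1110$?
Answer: $- \frac{567095}{529} \approx -1072.0$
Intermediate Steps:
$\left(o - t{\left(-38,\left(10 - 16\right) \left(3 - 1\right) \right)}\right) - \frac{k{\left(y{\left(-6 \right)},-37 \right)}}{2645} = \left(-1110 - -38\right) - \frac{35}{2645} = \left(-1110 + 38\right) - 35 \cdot \frac{1}{2645} = -1072 - \frac{7}{529} = - \frac{567095}{529}$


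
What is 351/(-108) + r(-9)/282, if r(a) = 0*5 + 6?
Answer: -607/188 ≈ -3.2287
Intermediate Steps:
r(a) = 6 (r(a) = 0 + 6 = 6)
351/(-108) + r(-9)/282 = 351/(-108) + 6/282 = 351*(-1/108) + 6*(1/282) = -13/4 + 1/47 = -607/188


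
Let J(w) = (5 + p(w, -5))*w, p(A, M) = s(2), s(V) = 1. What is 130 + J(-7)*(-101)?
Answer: 4372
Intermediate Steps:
p(A, M) = 1
J(w) = 6*w (J(w) = (5 + 1)*w = 6*w)
130 + J(-7)*(-101) = 130 + (6*(-7))*(-101) = 130 - 42*(-101) = 130 + 4242 = 4372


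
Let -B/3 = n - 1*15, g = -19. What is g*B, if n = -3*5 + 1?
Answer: -1653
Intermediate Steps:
n = -14 (n = -15 + 1 = -14)
B = 87 (B = -3*(-14 - 1*15) = -3*(-14 - 15) = -3*(-29) = 87)
g*B = -19*87 = -1653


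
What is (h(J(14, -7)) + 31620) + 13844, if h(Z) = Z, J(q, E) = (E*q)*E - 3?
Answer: 46147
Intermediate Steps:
J(q, E) = -3 + q*E² (J(q, E) = q*E² - 3 = -3 + q*E²)
(h(J(14, -7)) + 31620) + 13844 = ((-3 + 14*(-7)²) + 31620) + 13844 = ((-3 + 14*49) + 31620) + 13844 = ((-3 + 686) + 31620) + 13844 = (683 + 31620) + 13844 = 32303 + 13844 = 46147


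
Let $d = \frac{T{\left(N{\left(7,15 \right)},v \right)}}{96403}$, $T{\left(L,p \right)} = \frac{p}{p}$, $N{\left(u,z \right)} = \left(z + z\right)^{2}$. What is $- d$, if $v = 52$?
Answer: $- \frac{1}{96403} \approx -1.0373 \cdot 10^{-5}$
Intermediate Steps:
$N{\left(u,z \right)} = 4 z^{2}$ ($N{\left(u,z \right)} = \left(2 z\right)^{2} = 4 z^{2}$)
$T{\left(L,p \right)} = 1$
$d = \frac{1}{96403}$ ($d = 1 \cdot \frac{1}{96403} = \frac{1}{96403} \approx 1.0373 \cdot 10^{-5}$)
$- d = \left(-1\right) \frac{1}{96403} = - \frac{1}{96403}$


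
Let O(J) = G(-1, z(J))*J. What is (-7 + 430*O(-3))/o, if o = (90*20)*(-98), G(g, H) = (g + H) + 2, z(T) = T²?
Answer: 12907/176400 ≈ 0.073169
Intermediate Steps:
G(g, H) = 2 + H + g (G(g, H) = (H + g) + 2 = 2 + H + g)
O(J) = J*(1 + J²) (O(J) = (2 + J² - 1)*J = (1 + J²)*J = J*(1 + J²))
o = -176400 (o = 1800*(-98) = -176400)
(-7 + 430*O(-3))/o = (-7 + 430*(-3 + (-3)³))/(-176400) = (-7 + 430*(-3 - 27))*(-1/176400) = (-7 + 430*(-30))*(-1/176400) = (-7 - 12900)*(-1/176400) = -12907*(-1/176400) = 12907/176400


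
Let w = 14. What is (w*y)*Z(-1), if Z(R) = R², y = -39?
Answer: -546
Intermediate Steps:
(w*y)*Z(-1) = (14*(-39))*(-1)² = -546*1 = -546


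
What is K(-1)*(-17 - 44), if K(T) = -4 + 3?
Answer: 61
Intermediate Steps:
K(T) = -1
K(-1)*(-17 - 44) = -(-17 - 44) = -1*(-61) = 61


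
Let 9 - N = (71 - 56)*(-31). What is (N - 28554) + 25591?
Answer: -2489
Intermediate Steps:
N = 474 (N = 9 - (71 - 56)*(-31) = 9 - 15*(-31) = 9 - 1*(-465) = 9 + 465 = 474)
(N - 28554) + 25591 = (474 - 28554) + 25591 = -28080 + 25591 = -2489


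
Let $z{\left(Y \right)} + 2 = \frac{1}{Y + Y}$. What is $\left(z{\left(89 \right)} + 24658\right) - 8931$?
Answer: $\frac{2799051}{178} \approx 15725.0$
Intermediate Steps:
$z{\left(Y \right)} = -2 + \frac{1}{2 Y}$ ($z{\left(Y \right)} = -2 + \frac{1}{Y + Y} = -2 + \frac{1}{2 Y}$)
$\left(z{\left(89 \right)} + 24658\right) - 8931 = \left(\left(-2 + \frac{1}{2 \cdot 89}\right) + 24658\right) - 8931 = \left(\left(-2 + \frac{1}{2} \cdot \frac{1}{89}\right) + 24658\right) - 8931 = \left(\left(-2 + \frac{1}{178}\right) + 24658\right) - 8931 = \left(- \frac{355}{178} + 24658\right) - 8931 = \frac{4388769}{178} - 8931 = \frac{2799051}{178}$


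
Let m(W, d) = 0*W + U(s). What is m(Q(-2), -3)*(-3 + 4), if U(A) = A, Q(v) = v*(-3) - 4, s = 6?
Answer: 6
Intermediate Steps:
Q(v) = -4 - 3*v (Q(v) = -3*v - 4 = -4 - 3*v)
m(W, d) = 6 (m(W, d) = 0*W + 6 = 0 + 6 = 6)
m(Q(-2), -3)*(-3 + 4) = 6*(-3 + 4) = 6*1 = 6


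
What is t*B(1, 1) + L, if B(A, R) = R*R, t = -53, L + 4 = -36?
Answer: -93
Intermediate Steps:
L = -40 (L = -4 - 36 = -40)
B(A, R) = R**2
t*B(1, 1) + L = -53*1**2 - 40 = -53*1 - 40 = -53 - 40 = -93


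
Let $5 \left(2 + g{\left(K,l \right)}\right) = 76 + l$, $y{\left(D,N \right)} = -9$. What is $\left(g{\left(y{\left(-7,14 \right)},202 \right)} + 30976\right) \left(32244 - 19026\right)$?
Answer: $\frac{2050746264}{5} \approx 4.1015 \cdot 10^{8}$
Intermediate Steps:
$g{\left(K,l \right)} = \frac{66}{5} + \frac{l}{5}$ ($g{\left(K,l \right)} = -2 + \frac{76 + l}{5} = -2 + \left(\frac{76}{5} + \frac{l}{5}\right) = \frac{66}{5} + \frac{l}{5}$)
$\left(g{\left(y{\left(-7,14 \right)},202 \right)} + 30976\right) \left(32244 - 19026\right) = \left(\left(\frac{66}{5} + \frac{1}{5} \cdot 202\right) + 30976\right) \left(32244 - 19026\right) = \left(\left(\frac{66}{5} + \frac{202}{5}\right) + 30976\right) 13218 = \left(\frac{268}{5} + 30976\right) 13218 = \frac{155148}{5} \cdot 13218 = \frac{2050746264}{5}$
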